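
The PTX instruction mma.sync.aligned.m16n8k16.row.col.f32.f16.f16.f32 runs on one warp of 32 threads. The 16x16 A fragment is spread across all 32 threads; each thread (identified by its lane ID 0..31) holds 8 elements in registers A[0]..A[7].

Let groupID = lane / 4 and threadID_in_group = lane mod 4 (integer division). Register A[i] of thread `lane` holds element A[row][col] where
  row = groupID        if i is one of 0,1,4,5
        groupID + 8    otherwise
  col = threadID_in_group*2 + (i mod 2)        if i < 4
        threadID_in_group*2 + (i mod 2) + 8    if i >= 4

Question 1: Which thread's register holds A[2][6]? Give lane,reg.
r=2→G=2,rhi=0  c=6→chi=0,T=3,p=0
L=2*4+3=11  i=0*4+0*2+0=0

11,0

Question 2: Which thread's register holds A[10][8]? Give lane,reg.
r=10->g=2,rb=1  c=8->cb=1,t=0,b0=0
L=2*4+0=8  i=1*4+1*2+0=6

8,6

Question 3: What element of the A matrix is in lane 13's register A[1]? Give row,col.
L=13->g=13>>2=3, t=13&3=1
[1]->row 3+0=3  col 1·2+1+0=3

3,3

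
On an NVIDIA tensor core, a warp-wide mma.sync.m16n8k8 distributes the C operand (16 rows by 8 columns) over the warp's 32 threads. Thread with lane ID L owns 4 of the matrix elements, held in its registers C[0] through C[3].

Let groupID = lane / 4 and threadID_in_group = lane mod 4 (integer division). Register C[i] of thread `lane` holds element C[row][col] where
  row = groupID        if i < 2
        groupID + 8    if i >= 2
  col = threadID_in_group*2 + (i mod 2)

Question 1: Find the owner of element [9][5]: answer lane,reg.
r:9=>grp=1,rB=1  c:5=>tig=2,lo=1
L=1*4+2=6  i=1*2+1=3

6,3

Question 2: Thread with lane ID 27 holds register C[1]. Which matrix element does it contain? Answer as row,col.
lane 27: gr=6 (27/4), th=3 (27%4)
i=1: r=6+0=6, c=3*2+1=7

6,7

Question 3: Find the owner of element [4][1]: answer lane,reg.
r=4→G=4,rhi=0  c=1→T=0,p=1
L=4*4+0=16  i=0*2+1=1

16,1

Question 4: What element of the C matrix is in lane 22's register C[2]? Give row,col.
13,4

lane 22=>22/4=5, 22 mod 4=2
i=2  r:5+8=>13  c:2·2+0=>4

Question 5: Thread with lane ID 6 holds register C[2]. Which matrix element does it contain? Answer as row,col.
6: G=1,T=2
[2] (1+8,2*2+0) = (9,4)

9,4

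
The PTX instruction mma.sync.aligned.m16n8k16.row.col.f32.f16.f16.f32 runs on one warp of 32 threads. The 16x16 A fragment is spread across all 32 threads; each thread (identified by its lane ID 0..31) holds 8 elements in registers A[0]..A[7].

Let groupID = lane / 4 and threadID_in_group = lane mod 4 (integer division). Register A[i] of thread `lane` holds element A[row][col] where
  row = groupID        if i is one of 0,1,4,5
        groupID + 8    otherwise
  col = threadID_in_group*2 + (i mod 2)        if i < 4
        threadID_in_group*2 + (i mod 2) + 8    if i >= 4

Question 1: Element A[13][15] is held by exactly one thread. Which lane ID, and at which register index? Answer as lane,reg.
r:13=>grp=5,rB=1  c:15=>cB=1,tig=3,lo=1
L=5*4+3=23  i=1*4+1*2+1=7

23,7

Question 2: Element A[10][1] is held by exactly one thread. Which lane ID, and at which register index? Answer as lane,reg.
8,3

r=10->g=2,rb=1  c=1->cb=0,t=0,b0=1
L=2*4+0=8  i=0*4+1*2+1=3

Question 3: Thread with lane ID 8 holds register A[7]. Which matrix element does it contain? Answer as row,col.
10,9

lane 8=>8/4=2, 8 mod 4=0
i=7  r:2+8=>10  c:2·0+1+8=>9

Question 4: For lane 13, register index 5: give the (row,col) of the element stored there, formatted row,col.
3,11

13: grp=3,tig=1
[5] (3+0,1*2+1+8) = (3,11)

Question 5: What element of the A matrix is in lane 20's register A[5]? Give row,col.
L=20⇒gr=20>>2=5, th=20&3=0
[5]⇒row 5+0=5  col 0·2+1+8=9

5,9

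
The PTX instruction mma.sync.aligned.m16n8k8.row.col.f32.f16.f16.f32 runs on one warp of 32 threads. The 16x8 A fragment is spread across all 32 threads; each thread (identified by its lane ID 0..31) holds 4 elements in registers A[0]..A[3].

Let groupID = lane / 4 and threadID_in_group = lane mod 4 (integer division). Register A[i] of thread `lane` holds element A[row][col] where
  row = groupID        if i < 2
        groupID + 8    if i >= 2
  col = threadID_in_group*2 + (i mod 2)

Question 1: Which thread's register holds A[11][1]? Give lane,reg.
12,3

r=11⇒gr=3,Rb=1  c=1⇒th=0,odd=1
L=3*4+0=12  i=1*2+1=3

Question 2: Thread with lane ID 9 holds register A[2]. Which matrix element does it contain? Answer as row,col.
10,2

lane 9→9/4=2, 9 mod 4=1
i=2  r:2+8→10  c:2·1+0→2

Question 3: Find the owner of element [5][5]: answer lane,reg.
22,1

r=5→G=5,rhi=0  c=5→T=2,p=1
L=5*4+2=22  i=0*2+1=1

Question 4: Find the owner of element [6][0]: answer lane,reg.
r=6⇒gr=6,Rb=0  c=0⇒th=0,odd=0
L=6*4+0=24  i=0*2+0=0

24,0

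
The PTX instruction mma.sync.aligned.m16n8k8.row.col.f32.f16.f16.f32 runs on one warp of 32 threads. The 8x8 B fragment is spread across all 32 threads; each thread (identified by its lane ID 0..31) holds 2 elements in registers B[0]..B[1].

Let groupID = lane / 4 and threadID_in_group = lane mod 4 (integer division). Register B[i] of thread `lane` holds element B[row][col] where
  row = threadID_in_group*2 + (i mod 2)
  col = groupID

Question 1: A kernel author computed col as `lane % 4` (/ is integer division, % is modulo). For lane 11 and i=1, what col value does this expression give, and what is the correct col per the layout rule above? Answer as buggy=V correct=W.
buggy=3 correct=2

`lane % 4`[11,1]->3
L=11->g=11>>2=2, t=11&3=3
[1]->row 3·2+1=7  col g=2
col: 3 vs 2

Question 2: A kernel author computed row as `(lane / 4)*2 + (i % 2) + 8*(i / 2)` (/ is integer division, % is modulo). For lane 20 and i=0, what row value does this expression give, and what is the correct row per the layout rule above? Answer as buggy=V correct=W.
`(lane / 4)*2 + (i % 2) + 8*(i / 2)`[20,0]->10
L=20->g=20>>2=5, t=20&3=0
[0]->row 0·2+0=0  col g=5
row: 10 vs 0

buggy=10 correct=0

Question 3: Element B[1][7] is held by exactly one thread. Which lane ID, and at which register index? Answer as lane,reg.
28,1

c=7⇒gr=7  r=1⇒th=0,odd=1
L=7*4+0=28  i=1=1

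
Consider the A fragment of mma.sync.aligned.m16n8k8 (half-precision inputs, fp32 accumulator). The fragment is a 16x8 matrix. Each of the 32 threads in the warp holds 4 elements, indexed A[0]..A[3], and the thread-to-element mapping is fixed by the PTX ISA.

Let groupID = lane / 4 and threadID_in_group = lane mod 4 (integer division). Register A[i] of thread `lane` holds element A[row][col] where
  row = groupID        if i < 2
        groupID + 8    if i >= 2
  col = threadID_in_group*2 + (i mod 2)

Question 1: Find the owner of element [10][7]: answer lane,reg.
r=10⇒gr=2,Rb=1  c=7⇒th=3,odd=1
L=2*4+3=11  i=1*2+1=3

11,3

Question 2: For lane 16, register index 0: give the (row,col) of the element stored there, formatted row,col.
16: g=4,t=0
[0] (4+0,0*2+0) = (4,0)

4,0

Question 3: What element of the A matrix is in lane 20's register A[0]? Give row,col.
5,0

L=20->gid=20>>2=5, tid=20&3=0
[0]->row 5+0=5  col 0·2+0=0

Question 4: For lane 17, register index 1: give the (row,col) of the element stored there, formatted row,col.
L=17->g=17>>2=4, t=17&3=1
[1]->row 4+0=4  col 1·2+1=3

4,3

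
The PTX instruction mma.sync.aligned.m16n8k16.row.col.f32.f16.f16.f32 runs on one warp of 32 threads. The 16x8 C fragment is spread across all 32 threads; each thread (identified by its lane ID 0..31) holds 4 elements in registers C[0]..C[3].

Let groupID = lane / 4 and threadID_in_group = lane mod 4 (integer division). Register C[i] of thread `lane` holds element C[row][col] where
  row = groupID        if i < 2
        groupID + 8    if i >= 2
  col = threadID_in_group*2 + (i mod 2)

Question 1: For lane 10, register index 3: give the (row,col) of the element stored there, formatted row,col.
10: grp=2,tig=2
[3] (2+8,2*2+1) = (10,5)

10,5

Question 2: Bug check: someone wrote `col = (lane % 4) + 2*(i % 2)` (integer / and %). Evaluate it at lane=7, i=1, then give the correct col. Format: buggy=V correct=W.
buggy=5 correct=7

`(lane % 4) + 2*(i % 2)`[7,1]→5
lane 7→7/4=1, 7 mod 4=3
i=1  r:1+0→1  c:2·3+1→7
col: 5 vs 7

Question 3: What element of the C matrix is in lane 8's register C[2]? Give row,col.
10,0

L=8->gid=8>>2=2, tid=8&3=0
[2]->row 2+8=10  col 0·2+0=0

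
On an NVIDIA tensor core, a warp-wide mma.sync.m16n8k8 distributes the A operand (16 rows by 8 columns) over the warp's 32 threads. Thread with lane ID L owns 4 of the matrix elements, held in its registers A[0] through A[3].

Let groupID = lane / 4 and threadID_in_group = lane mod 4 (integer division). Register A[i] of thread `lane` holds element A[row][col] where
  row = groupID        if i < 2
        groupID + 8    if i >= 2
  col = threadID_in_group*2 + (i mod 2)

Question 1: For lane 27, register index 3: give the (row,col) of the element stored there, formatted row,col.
14,7

lane 27⇒27/4=6, 27 mod 4=3
i=3  r:6+8⇒14  c:2·3+1⇒7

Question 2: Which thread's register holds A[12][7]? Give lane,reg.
r:12=>grp=4,rB=1  c:7=>tig=3,lo=1
L=4*4+3=19  i=1*2+1=3

19,3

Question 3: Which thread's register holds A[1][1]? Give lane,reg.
4,1

r=1→G=1,rhi=0  c=1→T=0,p=1
L=1*4+0=4  i=0*2+1=1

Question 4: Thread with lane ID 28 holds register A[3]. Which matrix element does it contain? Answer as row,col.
15,1

lane 28: G=7 (28/4), T=0 (28%4)
i=3: r=7+8=15, c=0*2+1=1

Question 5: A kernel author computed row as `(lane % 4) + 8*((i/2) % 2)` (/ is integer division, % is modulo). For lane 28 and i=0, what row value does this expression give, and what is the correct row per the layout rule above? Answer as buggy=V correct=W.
`(lane % 4) + 8*((i/2) % 2)`[28,0]⇒0
L=28⇒gr=28>>2=7, th=28&3=0
[0]⇒row 7+0=7  col 0·2+0=0
row: 0 vs 7

buggy=0 correct=7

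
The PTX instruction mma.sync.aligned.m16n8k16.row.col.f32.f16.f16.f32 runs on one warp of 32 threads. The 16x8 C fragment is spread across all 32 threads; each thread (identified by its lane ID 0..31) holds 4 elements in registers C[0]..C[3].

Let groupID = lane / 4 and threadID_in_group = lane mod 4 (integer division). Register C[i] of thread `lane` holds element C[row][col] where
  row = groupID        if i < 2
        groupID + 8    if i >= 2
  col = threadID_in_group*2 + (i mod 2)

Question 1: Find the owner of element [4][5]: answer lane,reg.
r=4->g=4,rb=0  c=5->t=2,b0=1
L=4*4+2=18  i=0*2+1=1

18,1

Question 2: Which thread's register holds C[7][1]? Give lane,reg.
r: 7->gid=7,r8=0  c: 1->tid=0,i&1=1
L=7*4+0=28  i=0*2+1=1

28,1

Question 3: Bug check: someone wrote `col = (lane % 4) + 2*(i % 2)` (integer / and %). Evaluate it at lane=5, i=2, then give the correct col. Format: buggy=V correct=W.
buggy=1 correct=2

`(lane % 4) + 2*(i % 2)`[5,2]⇒1
lane 5⇒5/4=1, 5 mod 4=1
i=2  r:1+8⇒9  c:2·1+0⇒2
col: 1 vs 2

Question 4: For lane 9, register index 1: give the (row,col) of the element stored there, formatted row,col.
2,3

lane 9=>9/4=2, 9 mod 4=1
i=1  r:2+0=>2  c:2·1+1=>3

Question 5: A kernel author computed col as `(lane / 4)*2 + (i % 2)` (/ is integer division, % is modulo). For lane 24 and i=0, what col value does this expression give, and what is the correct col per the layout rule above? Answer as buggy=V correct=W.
buggy=12 correct=0

`(lane / 4)*2 + (i % 2)`[24,0]⇒12
lane 24: gr=6 (24/4), th=0 (24%4)
i=0: r=6+0=6, c=0*2+0=0
col: 12 vs 0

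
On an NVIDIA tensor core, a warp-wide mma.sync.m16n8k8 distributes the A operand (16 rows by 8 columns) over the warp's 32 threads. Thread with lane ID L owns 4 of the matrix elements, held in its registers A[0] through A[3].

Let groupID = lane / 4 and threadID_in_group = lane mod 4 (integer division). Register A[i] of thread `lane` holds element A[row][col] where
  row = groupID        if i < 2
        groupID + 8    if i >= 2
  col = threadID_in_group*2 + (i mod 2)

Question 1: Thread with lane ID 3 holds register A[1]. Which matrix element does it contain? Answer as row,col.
lane 3: gr=0 (3/4), th=3 (3%4)
i=1: r=0+0=0, c=3*2+1=7

0,7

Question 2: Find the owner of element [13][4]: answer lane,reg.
22,2

r=13→G=5,rhi=1  c=4→T=2,p=0
L=5*4+2=22  i=1*2+0=2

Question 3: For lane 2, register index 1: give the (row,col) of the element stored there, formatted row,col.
0,5

2: g=0,t=2
[1] (0+0,2*2+1) = (0,5)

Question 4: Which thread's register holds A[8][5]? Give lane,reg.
2,3

r: 8->gid=0,r8=1  c: 5->tid=2,i&1=1
L=0*4+2=2  i=1*2+1=3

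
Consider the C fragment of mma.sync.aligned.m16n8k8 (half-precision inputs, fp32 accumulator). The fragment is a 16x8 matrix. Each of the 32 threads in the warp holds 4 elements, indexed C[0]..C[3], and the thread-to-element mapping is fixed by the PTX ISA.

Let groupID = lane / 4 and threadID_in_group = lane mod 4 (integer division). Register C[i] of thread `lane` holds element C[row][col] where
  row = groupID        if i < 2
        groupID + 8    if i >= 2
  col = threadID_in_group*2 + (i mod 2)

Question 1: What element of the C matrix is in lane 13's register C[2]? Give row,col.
lane 13: grp=3 (13/4), tig=1 (13%4)
i=2: r=3+8=11, c=1*2+0=2

11,2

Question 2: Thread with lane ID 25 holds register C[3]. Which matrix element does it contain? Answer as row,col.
14,3

25: grp=6,tig=1
[3] (6+8,1*2+1) = (14,3)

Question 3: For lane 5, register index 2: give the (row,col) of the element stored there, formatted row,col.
9,2

5: gid=1,tid=1
[2] (1+8,1*2+0) = (9,2)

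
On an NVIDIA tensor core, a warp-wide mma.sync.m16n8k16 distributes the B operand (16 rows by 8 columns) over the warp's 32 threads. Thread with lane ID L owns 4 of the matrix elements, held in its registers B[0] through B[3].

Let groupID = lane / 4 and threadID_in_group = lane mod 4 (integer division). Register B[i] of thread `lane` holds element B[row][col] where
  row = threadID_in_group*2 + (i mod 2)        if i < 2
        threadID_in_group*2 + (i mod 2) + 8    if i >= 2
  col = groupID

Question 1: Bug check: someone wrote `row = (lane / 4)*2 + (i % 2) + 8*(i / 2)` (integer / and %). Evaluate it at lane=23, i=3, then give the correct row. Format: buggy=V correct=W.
buggy=19 correct=15

`(lane / 4)*2 + (i % 2) + 8*(i / 2)`[23,3]=>19
lane 23=>23/4=5, 23 mod 4=3
i=3  r:2·3+1+8=>15  c:5
row: 19 vs 15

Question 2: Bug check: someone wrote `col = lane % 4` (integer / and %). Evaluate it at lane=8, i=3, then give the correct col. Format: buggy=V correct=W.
buggy=0 correct=2

`lane % 4`[8,3]=>0
lane 8: grp=2 (8/4), tig=0 (8%4)
i=3: r=0*2+1+8=9, c=grp=2
col: 0 vs 2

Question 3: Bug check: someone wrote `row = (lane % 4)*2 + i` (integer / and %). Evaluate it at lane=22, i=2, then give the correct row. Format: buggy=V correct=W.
`(lane % 4)*2 + i`[22,2]→6
lane 22→22/4=5, 22 mod 4=2
i=2  r:2·2+0+8→12  c:5
row: 6 vs 12

buggy=6 correct=12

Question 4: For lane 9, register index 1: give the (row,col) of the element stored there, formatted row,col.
3,2

lane 9: grp=2 (9/4), tig=1 (9%4)
i=1: r=1*2+1+0=3, c=grp=2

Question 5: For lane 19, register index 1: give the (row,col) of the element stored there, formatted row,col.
7,4

lane 19: g=4 (19/4), t=3 (19%4)
i=1: r=3*2+1+0=7, c=g=4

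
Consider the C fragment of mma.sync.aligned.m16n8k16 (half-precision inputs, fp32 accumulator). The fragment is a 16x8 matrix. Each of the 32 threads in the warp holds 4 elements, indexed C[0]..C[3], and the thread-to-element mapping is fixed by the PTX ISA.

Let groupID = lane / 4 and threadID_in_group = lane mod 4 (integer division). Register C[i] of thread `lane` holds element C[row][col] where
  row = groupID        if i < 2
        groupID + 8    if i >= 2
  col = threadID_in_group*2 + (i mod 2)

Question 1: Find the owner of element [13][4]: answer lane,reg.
22,2

r: 13->gid=5,r8=1  c: 4->tid=2,i&1=0
L=5*4+2=22  i=1*2+0=2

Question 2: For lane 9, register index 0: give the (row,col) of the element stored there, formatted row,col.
lane 9->9/4=2, 9 mod 4=1
i=0  r:2+0->2  c:2·1+0->2

2,2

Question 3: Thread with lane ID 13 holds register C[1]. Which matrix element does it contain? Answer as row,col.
3,3

L=13->gid=13>>2=3, tid=13&3=1
[1]->row 3+0=3  col 1·2+1=3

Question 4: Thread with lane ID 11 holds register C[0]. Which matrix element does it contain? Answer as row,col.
L=11->gid=11>>2=2, tid=11&3=3
[0]->row 2+0=2  col 3·2+0=6

2,6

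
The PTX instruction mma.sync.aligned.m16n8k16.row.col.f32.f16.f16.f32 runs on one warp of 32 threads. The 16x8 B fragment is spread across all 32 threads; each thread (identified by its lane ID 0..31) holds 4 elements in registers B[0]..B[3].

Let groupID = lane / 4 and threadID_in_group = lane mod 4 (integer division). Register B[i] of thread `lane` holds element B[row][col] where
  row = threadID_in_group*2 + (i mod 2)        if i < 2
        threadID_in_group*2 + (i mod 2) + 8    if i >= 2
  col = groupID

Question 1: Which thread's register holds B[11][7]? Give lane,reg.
c=7->g=7  r=11->rb=1,t=1,b0=1
L=7*4+1=29  i=1*2+1=3

29,3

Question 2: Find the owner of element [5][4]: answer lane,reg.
c:4=>grp=4  r:5=>rB=0,tig=2,lo=1
L=4*4+2=18  i=0*2+1=1

18,1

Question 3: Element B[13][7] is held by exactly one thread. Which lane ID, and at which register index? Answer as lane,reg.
c=7⇒gr=7  r=13⇒Rb=1,th=2,odd=1
L=7*4+2=30  i=1*2+1=3

30,3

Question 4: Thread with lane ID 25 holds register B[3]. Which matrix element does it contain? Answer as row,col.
11,6

L=25->g=25>>2=6, t=25&3=1
[3]->row 1·2+1+8=11  col g=6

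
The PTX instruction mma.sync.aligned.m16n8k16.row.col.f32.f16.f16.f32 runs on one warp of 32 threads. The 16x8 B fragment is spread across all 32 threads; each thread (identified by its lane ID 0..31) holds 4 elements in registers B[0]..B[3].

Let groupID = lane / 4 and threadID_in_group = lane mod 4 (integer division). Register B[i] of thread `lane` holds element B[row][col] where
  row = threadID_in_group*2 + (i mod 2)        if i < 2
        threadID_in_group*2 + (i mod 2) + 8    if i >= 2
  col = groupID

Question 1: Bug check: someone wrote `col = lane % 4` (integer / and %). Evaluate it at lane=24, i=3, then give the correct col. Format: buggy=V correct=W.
buggy=0 correct=6

`lane % 4`[24,3]=>0
lane 24: grp=6 (24/4), tig=0 (24%4)
i=3: r=0*2+1+8=9, c=grp=6
col: 0 vs 6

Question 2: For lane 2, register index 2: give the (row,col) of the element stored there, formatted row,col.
12,0

lane 2->2/4=0, 2 mod 4=2
i=2  r:2·2+0+8->12  c:0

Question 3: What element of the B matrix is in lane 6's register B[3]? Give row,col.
13,1

L=6→G=6>>2=1, T=6&3=2
[3]→row 2·2+1+8=13  col G=1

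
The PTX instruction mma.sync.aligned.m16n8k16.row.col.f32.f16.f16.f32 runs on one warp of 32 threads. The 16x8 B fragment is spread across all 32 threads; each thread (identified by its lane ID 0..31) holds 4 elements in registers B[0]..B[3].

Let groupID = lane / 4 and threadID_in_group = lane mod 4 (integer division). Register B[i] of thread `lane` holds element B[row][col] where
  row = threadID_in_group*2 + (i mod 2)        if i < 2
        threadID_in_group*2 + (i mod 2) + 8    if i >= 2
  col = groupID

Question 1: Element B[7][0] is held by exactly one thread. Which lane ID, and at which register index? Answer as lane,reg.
c:0=>grp=0  r:7=>rB=0,tig=3,lo=1
L=0*4+3=3  i=0*2+1=1

3,1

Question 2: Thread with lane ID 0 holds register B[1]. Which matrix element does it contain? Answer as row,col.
0: g=0,t=0
[1] (0*2+1+0,0) = (1,0)

1,0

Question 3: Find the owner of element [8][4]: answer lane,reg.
c: 4->gid=4  r: 8->r8=1,tid=0,i&1=0
L=4*4+0=16  i=1*2+0=2

16,2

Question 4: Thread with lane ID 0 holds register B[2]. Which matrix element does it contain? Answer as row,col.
L=0=>grp=0>>2=0, tig=0&3=0
[2]=>row 0·2+0+8=8  col grp=0

8,0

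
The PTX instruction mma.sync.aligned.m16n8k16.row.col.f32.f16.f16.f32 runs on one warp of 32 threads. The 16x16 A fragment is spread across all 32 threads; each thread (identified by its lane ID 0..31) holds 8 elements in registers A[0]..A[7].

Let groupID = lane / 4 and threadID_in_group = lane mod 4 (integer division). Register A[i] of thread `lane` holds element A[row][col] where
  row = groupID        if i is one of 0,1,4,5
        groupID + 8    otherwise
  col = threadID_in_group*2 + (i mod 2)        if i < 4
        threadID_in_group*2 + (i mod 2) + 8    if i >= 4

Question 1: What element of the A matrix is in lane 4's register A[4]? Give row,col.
4: gr=1,th=0
[4] (1+0,0*2+0+8) = (1,8)

1,8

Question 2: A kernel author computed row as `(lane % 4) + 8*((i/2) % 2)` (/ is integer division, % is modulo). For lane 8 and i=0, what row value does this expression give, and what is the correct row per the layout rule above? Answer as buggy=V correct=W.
buggy=0 correct=2

`(lane % 4) + 8*((i/2) % 2)`[8,0]->0
8: gid=2,tid=0
[0] (2+0,0*2+0+0) = (2,0)
row: 0 vs 2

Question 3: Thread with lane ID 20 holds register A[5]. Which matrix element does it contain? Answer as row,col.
20: G=5,T=0
[5] (5+0,0*2+1+8) = (5,9)

5,9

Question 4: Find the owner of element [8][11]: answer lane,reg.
r=8->g=0,rb=1  c=11->cb=1,t=1,b0=1
L=0*4+1=1  i=1*4+1*2+1=7

1,7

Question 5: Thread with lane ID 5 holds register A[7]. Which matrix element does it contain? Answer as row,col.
lane 5=>5/4=1, 5 mod 4=1
i=7  r:1+8=>9  c:2·1+1+8=>11

9,11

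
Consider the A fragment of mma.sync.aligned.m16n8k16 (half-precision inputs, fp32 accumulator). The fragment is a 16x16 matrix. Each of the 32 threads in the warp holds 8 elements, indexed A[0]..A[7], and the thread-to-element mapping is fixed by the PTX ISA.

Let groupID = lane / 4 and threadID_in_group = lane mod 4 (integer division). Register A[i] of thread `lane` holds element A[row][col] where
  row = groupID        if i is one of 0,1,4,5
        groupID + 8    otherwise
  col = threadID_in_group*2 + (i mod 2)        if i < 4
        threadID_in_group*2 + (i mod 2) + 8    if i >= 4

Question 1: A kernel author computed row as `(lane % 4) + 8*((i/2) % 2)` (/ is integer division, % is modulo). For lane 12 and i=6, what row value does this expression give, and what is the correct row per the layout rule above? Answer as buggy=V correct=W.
buggy=8 correct=11

`(lane % 4) + 8*((i/2) % 2)`[12,6]→8
lane 12→12/4=3, 12 mod 4=0
i=6  r:3+8→11  c:2·0+0+8→8
row: 8 vs 11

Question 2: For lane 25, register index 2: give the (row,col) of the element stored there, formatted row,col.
14,2

lane 25: g=6 (25/4), t=1 (25%4)
i=2: r=6+8=14, c=1*2+0+0=2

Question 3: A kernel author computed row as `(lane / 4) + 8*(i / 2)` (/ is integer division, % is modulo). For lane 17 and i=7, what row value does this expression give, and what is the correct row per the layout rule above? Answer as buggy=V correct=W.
`(lane / 4) + 8*(i / 2)`[17,7]⇒28
17: gr=4,th=1
[7] (4+8,1*2+1+8) = (12,11)
row: 28 vs 12

buggy=28 correct=12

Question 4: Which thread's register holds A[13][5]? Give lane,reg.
r=13→G=5,rhi=1  c=5→chi=0,T=2,p=1
L=5*4+2=22  i=0*4+1*2+1=3

22,3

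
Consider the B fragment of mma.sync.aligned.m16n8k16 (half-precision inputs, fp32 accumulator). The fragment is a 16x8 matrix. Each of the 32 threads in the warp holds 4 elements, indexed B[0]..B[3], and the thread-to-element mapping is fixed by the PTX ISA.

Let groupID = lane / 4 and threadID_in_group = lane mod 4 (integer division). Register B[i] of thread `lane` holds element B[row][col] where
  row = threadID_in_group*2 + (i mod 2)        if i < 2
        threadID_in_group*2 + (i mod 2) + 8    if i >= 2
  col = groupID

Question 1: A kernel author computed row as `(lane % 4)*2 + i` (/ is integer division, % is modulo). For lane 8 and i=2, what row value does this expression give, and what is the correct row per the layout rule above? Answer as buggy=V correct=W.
buggy=2 correct=8

`(lane % 4)*2 + i`[8,2]→2
lane 8→8/4=2, 8 mod 4=0
i=2  r:2·0+0+8→8  c:2
row: 2 vs 8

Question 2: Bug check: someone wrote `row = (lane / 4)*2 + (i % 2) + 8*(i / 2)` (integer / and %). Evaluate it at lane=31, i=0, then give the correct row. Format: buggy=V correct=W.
buggy=14 correct=6

`(lane / 4)*2 + (i % 2) + 8*(i / 2)`[31,0]->14
lane 31->31/4=7, 31 mod 4=3
i=0  r:2·3+0+0->6  c:7
row: 14 vs 6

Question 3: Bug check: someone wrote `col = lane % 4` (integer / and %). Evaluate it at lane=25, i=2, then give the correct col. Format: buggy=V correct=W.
`lane % 4`[25,2]->1
lane 25: gid=6 (25/4), tid=1 (25%4)
i=2: r=1*2+0+8=10, c=gid=6
col: 1 vs 6

buggy=1 correct=6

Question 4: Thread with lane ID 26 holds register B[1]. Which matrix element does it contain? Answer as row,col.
26: gid=6,tid=2
[1] (2*2+1+0,6) = (5,6)

5,6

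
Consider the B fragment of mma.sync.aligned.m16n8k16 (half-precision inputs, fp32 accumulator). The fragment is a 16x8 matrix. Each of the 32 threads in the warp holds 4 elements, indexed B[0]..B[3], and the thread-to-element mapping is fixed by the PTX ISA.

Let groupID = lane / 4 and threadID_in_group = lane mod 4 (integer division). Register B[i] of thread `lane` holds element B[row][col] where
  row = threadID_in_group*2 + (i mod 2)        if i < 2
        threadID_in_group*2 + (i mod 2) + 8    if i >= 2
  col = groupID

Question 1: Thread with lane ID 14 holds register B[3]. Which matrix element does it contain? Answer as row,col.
lane 14: G=3 (14/4), T=2 (14%4)
i=3: r=2*2+1+8=13, c=G=3

13,3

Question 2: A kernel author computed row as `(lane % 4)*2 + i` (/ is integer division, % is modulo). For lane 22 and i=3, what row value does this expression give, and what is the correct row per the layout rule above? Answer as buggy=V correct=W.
`(lane % 4)*2 + i`[22,3]→7
L=22→G=22>>2=5, T=22&3=2
[3]→row 2·2+1+8=13  col G=5
row: 7 vs 13

buggy=7 correct=13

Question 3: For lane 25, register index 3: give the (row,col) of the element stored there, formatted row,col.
lane 25=>25/4=6, 25 mod 4=1
i=3  r:2·1+1+8=>11  c:6

11,6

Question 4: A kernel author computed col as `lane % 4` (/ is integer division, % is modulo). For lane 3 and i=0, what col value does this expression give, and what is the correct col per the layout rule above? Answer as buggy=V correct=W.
`lane % 4`[3,0]→3
lane 3: G=0 (3/4), T=3 (3%4)
i=0: r=3*2+0+0=6, c=G=0
col: 3 vs 0

buggy=3 correct=0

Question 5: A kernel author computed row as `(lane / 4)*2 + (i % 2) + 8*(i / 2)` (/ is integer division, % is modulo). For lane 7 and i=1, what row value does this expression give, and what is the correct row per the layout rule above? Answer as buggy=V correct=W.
buggy=3 correct=7

`(lane / 4)*2 + (i % 2) + 8*(i / 2)`[7,1]=>3
7: grp=1,tig=3
[1] (3*2+1+0,1) = (7,1)
row: 3 vs 7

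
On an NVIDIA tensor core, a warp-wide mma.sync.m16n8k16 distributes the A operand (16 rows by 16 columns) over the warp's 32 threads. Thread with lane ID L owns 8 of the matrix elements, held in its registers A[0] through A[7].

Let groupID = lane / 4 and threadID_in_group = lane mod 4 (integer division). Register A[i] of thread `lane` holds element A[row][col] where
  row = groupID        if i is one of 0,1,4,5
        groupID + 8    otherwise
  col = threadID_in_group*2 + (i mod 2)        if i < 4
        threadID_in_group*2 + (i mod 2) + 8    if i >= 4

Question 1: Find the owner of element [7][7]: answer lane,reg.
31,1

r:7=>grp=7,rB=0  c:7=>cB=0,tig=3,lo=1
L=7*4+3=31  i=0*4+0*2+1=1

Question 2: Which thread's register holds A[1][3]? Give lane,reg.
r:1=>grp=1,rB=0  c:3=>cB=0,tig=1,lo=1
L=1*4+1=5  i=0*4+0*2+1=1

5,1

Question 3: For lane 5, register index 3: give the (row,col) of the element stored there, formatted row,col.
9,3

5: g=1,t=1
[3] (1+8,1*2+1+0) = (9,3)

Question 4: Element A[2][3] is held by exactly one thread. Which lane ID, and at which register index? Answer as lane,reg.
r=2→G=2,rhi=0  c=3→chi=0,T=1,p=1
L=2*4+1=9  i=0*4+0*2+1=1

9,1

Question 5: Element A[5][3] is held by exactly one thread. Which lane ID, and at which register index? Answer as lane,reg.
21,1

r=5⇒gr=5,Rb=0  c=3⇒Cb=0,th=1,odd=1
L=5*4+1=21  i=0*4+0*2+1=1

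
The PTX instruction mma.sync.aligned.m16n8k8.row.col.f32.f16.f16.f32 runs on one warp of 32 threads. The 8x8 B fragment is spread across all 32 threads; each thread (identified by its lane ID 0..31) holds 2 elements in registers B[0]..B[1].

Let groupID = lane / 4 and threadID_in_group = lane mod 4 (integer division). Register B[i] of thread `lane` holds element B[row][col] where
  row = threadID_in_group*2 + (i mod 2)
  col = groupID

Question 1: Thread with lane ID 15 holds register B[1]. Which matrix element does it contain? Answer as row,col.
7,3

15: g=3,t=3
[1] (3*2+1,3) = (7,3)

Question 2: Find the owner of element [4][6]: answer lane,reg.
c=6→G=6  r=4→T=2,p=0
L=6*4+2=26  i=0=0

26,0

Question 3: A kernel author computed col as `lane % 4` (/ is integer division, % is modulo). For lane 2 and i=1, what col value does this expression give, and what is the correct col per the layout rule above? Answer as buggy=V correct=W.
`lane % 4`[2,1]->2
2: gid=0,tid=2
[1] (2*2+1,0) = (5,0)
col: 2 vs 0

buggy=2 correct=0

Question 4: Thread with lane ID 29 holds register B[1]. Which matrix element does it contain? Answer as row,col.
L=29=>grp=29>>2=7, tig=29&3=1
[1]=>row 1·2+1=3  col grp=7

3,7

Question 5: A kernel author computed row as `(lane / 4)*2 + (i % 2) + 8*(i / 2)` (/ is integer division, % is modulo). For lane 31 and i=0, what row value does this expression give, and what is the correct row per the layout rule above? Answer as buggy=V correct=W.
`(lane / 4)*2 + (i % 2) + 8*(i / 2)`[31,0]→14
L=31→G=31>>2=7, T=31&3=3
[0]→row 3·2+0=6  col G=7
row: 14 vs 6

buggy=14 correct=6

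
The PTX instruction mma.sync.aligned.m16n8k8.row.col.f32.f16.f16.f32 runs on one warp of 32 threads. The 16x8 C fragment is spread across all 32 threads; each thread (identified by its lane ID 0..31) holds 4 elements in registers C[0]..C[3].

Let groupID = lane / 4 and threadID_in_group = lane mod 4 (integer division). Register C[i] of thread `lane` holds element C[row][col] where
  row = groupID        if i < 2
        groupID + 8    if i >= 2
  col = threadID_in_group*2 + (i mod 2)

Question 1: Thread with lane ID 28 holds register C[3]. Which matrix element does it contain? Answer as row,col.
15,1

lane 28->28/4=7, 28 mod 4=0
i=3  r:7+8->15  c:2·0+1->1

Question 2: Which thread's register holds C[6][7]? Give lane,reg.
27,1

r=6→G=6,rhi=0  c=7→T=3,p=1
L=6*4+3=27  i=0*2+1=1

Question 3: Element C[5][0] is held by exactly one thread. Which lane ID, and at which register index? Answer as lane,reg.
20,0

r=5->g=5,rb=0  c=0->t=0,b0=0
L=5*4+0=20  i=0*2+0=0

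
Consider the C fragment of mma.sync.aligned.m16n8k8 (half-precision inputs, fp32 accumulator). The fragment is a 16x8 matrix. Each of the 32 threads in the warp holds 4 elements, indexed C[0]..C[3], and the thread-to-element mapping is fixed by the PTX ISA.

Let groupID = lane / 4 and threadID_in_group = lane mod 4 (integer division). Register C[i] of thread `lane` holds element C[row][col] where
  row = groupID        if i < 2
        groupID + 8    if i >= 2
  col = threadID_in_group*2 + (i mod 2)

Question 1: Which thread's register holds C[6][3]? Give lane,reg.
25,1

r=6->g=6,rb=0  c=3->t=1,b0=1
L=6*4+1=25  i=0*2+1=1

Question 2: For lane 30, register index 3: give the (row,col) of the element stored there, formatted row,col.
15,5

lane 30->30/4=7, 30 mod 4=2
i=3  r:7+8->15  c:2·2+1->5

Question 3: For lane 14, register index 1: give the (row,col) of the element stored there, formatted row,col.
lane 14=>14/4=3, 14 mod 4=2
i=1  r:3+0=>3  c:2·2+1=>5

3,5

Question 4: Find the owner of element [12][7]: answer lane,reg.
r=12->g=4,rb=1  c=7->t=3,b0=1
L=4*4+3=19  i=1*2+1=3

19,3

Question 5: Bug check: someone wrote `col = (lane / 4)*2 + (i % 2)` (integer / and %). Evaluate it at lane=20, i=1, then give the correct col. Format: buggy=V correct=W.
`(lane / 4)*2 + (i % 2)`[20,1]=>11
L=20=>grp=20>>2=5, tig=20&3=0
[1]=>row 5+0=5  col 0·2+1=1
col: 11 vs 1

buggy=11 correct=1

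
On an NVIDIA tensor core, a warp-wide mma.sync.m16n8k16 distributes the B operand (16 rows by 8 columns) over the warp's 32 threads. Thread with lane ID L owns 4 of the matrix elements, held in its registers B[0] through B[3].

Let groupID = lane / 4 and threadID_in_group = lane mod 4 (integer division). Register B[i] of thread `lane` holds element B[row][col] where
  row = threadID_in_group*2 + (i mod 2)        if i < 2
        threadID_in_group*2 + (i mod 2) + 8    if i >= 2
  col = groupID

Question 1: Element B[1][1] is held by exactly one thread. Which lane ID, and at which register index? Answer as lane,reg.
4,1

c:1=>grp=1  r:1=>rB=0,tig=0,lo=1
L=1*4+0=4  i=0*2+1=1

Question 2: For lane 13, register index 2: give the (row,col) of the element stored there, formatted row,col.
10,3

13: G=3,T=1
[2] (1*2+0+8,3) = (10,3)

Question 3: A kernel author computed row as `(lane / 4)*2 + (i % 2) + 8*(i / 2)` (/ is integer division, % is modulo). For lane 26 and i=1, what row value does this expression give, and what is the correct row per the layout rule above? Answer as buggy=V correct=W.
buggy=13 correct=5

`(lane / 4)*2 + (i % 2) + 8*(i / 2)`[26,1]=>13
L=26=>grp=26>>2=6, tig=26&3=2
[1]=>row 2·2+1+0=5  col grp=6
row: 13 vs 5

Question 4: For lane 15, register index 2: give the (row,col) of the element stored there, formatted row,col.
L=15->gid=15>>2=3, tid=15&3=3
[2]->row 3·2+0+8=14  col gid=3

14,3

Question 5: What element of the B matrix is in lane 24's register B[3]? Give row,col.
9,6

L=24=>grp=24>>2=6, tig=24&3=0
[3]=>row 0·2+1+8=9  col grp=6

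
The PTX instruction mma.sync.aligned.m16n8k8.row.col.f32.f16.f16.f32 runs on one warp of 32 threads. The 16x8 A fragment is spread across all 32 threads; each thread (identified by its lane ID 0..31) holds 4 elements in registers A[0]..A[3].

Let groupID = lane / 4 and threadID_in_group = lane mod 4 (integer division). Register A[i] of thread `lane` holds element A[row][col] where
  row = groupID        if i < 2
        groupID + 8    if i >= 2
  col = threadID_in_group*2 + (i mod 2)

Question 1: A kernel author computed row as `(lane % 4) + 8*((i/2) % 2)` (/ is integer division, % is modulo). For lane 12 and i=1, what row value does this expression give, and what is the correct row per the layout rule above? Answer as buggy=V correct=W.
buggy=0 correct=3

`(lane % 4) + 8*((i/2) % 2)`[12,1]->0
L=12->gid=12>>2=3, tid=12&3=0
[1]->row 3+0=3  col 0·2+1=1
row: 0 vs 3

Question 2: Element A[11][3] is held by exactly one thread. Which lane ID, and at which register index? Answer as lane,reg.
r: 11->gid=3,r8=1  c: 3->tid=1,i&1=1
L=3*4+1=13  i=1*2+1=3

13,3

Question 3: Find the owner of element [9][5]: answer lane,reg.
r=9→G=1,rhi=1  c=5→T=2,p=1
L=1*4+2=6  i=1*2+1=3

6,3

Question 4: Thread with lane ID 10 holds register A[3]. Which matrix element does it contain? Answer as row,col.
L=10⇒gr=10>>2=2, th=10&3=2
[3]⇒row 2+8=10  col 2·2+1=5

10,5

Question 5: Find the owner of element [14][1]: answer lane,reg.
r=14⇒gr=6,Rb=1  c=1⇒th=0,odd=1
L=6*4+0=24  i=1*2+1=3

24,3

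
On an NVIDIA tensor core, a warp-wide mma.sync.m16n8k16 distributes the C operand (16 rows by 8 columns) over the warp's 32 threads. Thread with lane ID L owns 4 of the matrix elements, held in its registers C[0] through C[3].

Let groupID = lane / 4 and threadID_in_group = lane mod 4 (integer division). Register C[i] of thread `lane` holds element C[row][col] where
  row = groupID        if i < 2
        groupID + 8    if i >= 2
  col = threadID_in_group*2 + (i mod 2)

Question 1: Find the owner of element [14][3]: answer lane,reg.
25,3

r=14→G=6,rhi=1  c=3→T=1,p=1
L=6*4+1=25  i=1*2+1=3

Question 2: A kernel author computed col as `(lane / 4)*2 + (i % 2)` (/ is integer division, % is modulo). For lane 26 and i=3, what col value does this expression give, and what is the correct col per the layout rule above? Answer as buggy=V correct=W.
buggy=13 correct=5

`(lane / 4)*2 + (i % 2)`[26,3]=>13
26: grp=6,tig=2
[3] (6+8,2*2+1) = (14,5)
col: 13 vs 5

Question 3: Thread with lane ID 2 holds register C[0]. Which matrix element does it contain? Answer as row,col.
0,4

L=2⇒gr=2>>2=0, th=2&3=2
[0]⇒row 0+0=0  col 2·2+0=4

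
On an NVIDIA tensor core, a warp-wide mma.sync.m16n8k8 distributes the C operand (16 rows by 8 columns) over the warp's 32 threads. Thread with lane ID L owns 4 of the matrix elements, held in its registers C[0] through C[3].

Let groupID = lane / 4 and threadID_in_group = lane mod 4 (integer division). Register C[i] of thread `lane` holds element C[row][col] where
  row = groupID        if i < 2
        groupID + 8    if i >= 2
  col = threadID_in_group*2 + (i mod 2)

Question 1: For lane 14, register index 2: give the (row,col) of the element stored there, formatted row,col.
11,4

lane 14: G=3 (14/4), T=2 (14%4)
i=2: r=3+8=11, c=2*2+0=4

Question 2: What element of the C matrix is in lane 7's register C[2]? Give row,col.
lane 7->7/4=1, 7 mod 4=3
i=2  r:1+8->9  c:2·3+0->6

9,6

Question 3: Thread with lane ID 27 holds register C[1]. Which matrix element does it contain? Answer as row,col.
6,7

27: G=6,T=3
[1] (6+0,3*2+1) = (6,7)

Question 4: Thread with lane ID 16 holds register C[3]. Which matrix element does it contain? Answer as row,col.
12,1

lane 16=>16/4=4, 16 mod 4=0
i=3  r:4+8=>12  c:2·0+1=>1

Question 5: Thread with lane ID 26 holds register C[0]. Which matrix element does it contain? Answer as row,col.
6,4

lane 26->26/4=6, 26 mod 4=2
i=0  r:6+0->6  c:2·2+0->4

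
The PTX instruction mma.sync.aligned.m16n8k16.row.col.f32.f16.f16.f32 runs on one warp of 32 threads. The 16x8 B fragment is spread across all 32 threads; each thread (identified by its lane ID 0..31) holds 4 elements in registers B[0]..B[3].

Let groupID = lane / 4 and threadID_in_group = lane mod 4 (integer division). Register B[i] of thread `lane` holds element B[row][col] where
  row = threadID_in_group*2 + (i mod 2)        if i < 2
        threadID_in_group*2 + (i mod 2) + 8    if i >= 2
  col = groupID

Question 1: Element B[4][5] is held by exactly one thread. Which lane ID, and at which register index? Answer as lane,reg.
c=5->g=5  r=4->rb=0,t=2,b0=0
L=5*4+2=22  i=0*2+0=0

22,0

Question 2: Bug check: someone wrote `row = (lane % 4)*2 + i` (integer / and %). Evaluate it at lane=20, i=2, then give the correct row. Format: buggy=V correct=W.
buggy=2 correct=8

`(lane % 4)*2 + i`[20,2]→2
L=20→G=20>>2=5, T=20&3=0
[2]→row 0·2+0+8=8  col G=5
row: 2 vs 8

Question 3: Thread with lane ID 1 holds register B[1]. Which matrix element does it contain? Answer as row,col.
3,0

1: g=0,t=1
[1] (1*2+1+0,0) = (3,0)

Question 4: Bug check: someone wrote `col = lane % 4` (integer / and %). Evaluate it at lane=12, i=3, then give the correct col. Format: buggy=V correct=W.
buggy=0 correct=3

`lane % 4`[12,3]->0
12: gid=3,tid=0
[3] (0*2+1+8,3) = (9,3)
col: 0 vs 3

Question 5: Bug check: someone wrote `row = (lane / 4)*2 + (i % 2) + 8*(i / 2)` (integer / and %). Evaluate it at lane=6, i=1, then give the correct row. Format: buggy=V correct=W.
`(lane / 4)*2 + (i % 2) + 8*(i / 2)`[6,1]->3
L=6->gid=6>>2=1, tid=6&3=2
[1]->row 2·2+1+0=5  col gid=1
row: 3 vs 5

buggy=3 correct=5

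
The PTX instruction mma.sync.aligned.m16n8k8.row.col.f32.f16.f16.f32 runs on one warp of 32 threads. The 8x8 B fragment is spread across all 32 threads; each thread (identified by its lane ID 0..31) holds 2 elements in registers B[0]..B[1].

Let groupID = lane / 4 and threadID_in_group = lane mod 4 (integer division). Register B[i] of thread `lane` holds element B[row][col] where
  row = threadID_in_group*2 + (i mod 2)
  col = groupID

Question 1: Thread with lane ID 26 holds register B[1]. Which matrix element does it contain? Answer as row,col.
5,6

L=26=>grp=26>>2=6, tig=26&3=2
[1]=>row 2·2+1=5  col grp=6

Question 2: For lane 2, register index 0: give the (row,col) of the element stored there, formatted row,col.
lane 2->2/4=0, 2 mod 4=2
i=0  r:2·2+0->4  c:0

4,0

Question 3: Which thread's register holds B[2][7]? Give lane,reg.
c=7->g=7  r=2->t=1,b0=0
L=7*4+1=29  i=0=0

29,0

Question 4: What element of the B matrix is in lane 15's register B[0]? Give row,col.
6,3

lane 15->15/4=3, 15 mod 4=3
i=0  r:2·3+0->6  c:3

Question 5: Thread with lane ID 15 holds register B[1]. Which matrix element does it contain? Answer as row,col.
lane 15: gid=3 (15/4), tid=3 (15%4)
i=1: r=3*2+1=7, c=gid=3

7,3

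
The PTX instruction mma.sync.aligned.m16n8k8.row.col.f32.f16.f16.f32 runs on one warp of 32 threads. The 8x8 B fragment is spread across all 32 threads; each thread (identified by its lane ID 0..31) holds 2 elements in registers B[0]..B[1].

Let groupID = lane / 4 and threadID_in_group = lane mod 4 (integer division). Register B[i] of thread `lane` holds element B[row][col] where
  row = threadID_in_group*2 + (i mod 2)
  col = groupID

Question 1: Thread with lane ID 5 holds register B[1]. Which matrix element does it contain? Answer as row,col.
lane 5→5/4=1, 5 mod 4=1
i=1  r:2·1+1→3  c:1

3,1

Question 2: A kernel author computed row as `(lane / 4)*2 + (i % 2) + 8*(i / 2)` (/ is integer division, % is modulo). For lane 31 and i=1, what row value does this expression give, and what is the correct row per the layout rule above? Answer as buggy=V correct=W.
buggy=15 correct=7

`(lane / 4)*2 + (i % 2) + 8*(i / 2)`[31,1]⇒15
31: gr=7,th=3
[1] (3*2+1,7) = (7,7)
row: 15 vs 7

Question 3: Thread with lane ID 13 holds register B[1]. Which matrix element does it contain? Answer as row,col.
3,3

lane 13: grp=3 (13/4), tig=1 (13%4)
i=1: r=1*2+1=3, c=grp=3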